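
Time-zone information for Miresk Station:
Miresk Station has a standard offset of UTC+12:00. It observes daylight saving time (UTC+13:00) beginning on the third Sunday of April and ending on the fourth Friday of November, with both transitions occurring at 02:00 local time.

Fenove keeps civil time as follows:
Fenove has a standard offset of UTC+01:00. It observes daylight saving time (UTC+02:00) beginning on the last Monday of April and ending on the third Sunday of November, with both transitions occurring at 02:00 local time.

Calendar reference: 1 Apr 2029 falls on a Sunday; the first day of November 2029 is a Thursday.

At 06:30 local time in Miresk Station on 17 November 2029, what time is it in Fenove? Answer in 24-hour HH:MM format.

19:30

1 April 2029 is a Sunday, so the first Sunday is April 1 and the third is April 15.
1 November 2029 is a Thursday, so the first Friday is November 2 and the fourth is November 23.
Daylight saving runs 15 April – 23 November; 17 November 2029 is inside that window, so Miresk Station is at UTC+13:00.
06:30 Miresk Station − 13h = 17:30 UTC (rolling into the previous day, 16 November 2029).
1 April 2029 is a Sunday, so Mondays fall on 2, 9, 16, 23, 30; the last is April 30.
1 November 2029 is a Thursday, so the first Sunday is November 4 and the third is November 18.
At the standard offset (UTC+01:00), 17:30 UTC + 1h = 18:30 Fenove standard time.
Daylight saving runs 30 April – 18 November; the standard-time date in Fenove, 16 November 2029, is inside that window, so Fenove is at UTC+02:00.
17:30 UTC + 2h = 19:30 Fenove.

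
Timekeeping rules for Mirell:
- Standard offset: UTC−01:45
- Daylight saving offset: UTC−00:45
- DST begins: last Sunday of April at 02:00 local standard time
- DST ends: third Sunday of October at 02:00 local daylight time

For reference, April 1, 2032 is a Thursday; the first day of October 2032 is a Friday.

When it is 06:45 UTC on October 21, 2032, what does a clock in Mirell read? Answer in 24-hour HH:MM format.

05:00

1 April 2032 is a Thursday, so Sundays fall on 4, 11, 18, 25; the last is April 25.
1 October 2032 is a Friday, so the first Sunday is October 3 and the third is October 17.
At the standard offset (UTC−01:45), 06:45 UTC − 1h45m = 05:00 Mirell standard time.
The standard-time date in Mirell, October 21, 2032, is outside the daylight-saving period (25 April – 17 October), so Mirell is on standard time, UTC−01:45.
06:45 UTC − 1h45m = 05:00 local.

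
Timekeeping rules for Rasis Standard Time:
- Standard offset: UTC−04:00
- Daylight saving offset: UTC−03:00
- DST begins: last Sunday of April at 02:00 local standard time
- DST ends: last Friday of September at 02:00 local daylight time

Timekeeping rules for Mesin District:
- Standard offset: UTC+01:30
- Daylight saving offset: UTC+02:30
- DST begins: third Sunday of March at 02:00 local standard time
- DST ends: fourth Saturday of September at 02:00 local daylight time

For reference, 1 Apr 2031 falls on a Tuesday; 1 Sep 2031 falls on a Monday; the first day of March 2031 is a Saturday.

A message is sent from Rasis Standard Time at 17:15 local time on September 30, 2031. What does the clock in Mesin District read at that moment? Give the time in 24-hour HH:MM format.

22:45

1 April 2031 is a Tuesday, so Sundays fall on 6, 13, 20, 27; the last is April 27.
1 September 2031 is a Monday, so Fridays fall on 5, 12, 19, 26; the last is September 26.
September 30, 2031 does not fall between 27 April and 26 September, so daylight saving is not in effect and Rasis Standard Time is at UTC−04:00.
17:15 Rasis Standard Time + 4h = 21:15 UTC.
1 March 2031 is a Saturday, so the first Sunday is March 2 and the third is March 16.
1 September 2031 is a Monday, so the first Saturday is September 6 and the fourth is September 27.
At the standard offset (UTC+01:30), 21:15 UTC + 1h30m = 22:45 Mesin District standard time.
The standard-time date in Mesin District, September 30, 2031, does not fall between 16 March and 27 September, so daylight saving is not in effect and Mesin District is at UTC+01:30.
21:15 UTC + 1h30m = 22:45 Mesin District.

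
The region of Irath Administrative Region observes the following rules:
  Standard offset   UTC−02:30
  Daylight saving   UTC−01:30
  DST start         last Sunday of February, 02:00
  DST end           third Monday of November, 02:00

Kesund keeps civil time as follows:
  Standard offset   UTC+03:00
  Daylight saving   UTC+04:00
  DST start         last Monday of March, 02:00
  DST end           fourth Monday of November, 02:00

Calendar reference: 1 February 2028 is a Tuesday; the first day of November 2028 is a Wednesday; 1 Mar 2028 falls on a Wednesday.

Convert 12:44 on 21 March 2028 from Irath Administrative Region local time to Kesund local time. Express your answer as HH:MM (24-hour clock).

17:14

1 February 2028 is a Tuesday, so Sundays fall on 6, 13, 20, 27; the last is February 27.
1 November 2028 is a Wednesday, so the first Monday is November 6 and the third is November 20.
Daylight saving runs 27 February – 20 November; 21 March 2028 is inside that window, so Irath Administrative Region is at UTC−01:30.
12:44 Irath Administrative Region + 1h30m = 14:14 UTC.
1 March 2028 is a Wednesday, so Mondays fall on 6, 13, 20, 27; the last is March 27.
1 November 2028 is a Wednesday, so the first Monday is November 6 and the fourth is November 27.
At the standard offset (UTC+03:00), 14:14 UTC + 3h = 17:14 Kesund standard time.
Daylight saving runs 27 March – 27 November; the standard-time date in Kesund, 21 March 2028, is outside that window, so Kesund is on standard time at UTC+03:00.
14:14 UTC + 3h = 17:14 Kesund.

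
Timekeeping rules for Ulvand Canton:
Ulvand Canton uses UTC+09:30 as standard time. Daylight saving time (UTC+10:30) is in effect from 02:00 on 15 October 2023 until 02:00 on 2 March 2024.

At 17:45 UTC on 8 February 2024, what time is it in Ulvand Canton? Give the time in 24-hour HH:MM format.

04:15

At the standard offset (UTC+09:30), 17:45 UTC + 9h30m = 03:15 Ulvand Canton standard time (rolling into the next day, 9 February 2024).
The standard-time date in Ulvand Canton, 9 February 2024, lies within the daylight-saving period (15 October 2023 – 2 March 2024), so Ulvand Canton is on daylight time, UTC+10:30.
17:45 UTC + 10h30m = 04:15 local (rolling into the next day, 9 February 2024).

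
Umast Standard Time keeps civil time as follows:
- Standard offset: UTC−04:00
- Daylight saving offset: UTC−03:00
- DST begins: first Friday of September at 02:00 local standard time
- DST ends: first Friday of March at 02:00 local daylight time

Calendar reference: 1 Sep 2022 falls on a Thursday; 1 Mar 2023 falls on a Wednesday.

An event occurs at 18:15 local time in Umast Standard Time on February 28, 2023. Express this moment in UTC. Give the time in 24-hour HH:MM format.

21:15

1 September 2022 is a Thursday, so the first Friday is September 2.
1 March 2023 is a Wednesday, so the first Friday is March 3.
Daylight saving runs 2 September 2022 – 3 March 2023; February 28, 2023 is inside that window, so Umast Standard Time is at UTC−03:00.
18:15 local + 3h = 21:15 UTC.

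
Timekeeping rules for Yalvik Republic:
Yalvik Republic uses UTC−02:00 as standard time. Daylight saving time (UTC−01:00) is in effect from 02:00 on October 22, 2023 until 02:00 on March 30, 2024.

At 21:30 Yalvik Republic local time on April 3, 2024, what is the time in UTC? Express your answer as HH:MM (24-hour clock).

23:30

April 3, 2024 is outside the daylight-saving period (22 October 2023 – 30 March 2024), so Yalvik Republic is on standard time, UTC−02:00.
21:30 local + 2h = 23:30 UTC.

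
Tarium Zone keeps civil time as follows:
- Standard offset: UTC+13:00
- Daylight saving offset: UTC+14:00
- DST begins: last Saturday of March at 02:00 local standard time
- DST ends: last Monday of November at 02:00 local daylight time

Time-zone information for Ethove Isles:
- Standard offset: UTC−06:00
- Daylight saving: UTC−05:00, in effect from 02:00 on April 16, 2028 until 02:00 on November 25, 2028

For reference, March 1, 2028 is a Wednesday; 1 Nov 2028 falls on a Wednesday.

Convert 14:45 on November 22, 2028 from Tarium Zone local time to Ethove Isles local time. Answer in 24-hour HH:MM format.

19:45

1 March 2028 is a Wednesday, so Saturdays fall on 4, 11, 18, 25; the last is March 25.
1 November 2028 is a Wednesday, so Mondays fall on 6, 13, 20, 27; the last is November 27.
Daylight saving runs 25 March – 27 November; November 22, 2028 is inside that window, so Tarium Zone is at UTC+14:00.
14:45 Tarium Zone − 14h = 00:45 UTC.
At the standard offset (UTC−06:00), 00:45 UTC − 6h = 18:45 Ethove Isles standard time (rolling into the previous day, 21 November 2028).
The standard-time date in Ethove Isles, November 21, 2028, falls between 16 April and 25 November, so daylight saving is in effect and Ethove Isles is at UTC−05:00.
00:45 UTC − 5h = 19:45 Ethove Isles (rolling into the previous day, 21 November 2028).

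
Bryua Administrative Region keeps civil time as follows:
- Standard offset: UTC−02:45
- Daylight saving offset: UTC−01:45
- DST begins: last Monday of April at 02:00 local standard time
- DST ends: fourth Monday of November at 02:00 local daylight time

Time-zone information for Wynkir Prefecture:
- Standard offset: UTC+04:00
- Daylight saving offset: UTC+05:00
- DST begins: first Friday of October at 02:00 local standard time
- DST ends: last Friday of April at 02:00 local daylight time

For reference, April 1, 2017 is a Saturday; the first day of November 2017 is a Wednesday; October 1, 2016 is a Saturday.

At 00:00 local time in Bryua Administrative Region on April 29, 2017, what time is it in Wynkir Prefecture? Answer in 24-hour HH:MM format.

05:45

1 April 2017 is a Saturday, so Mondays fall on 3, 10, 17, 24; the last is April 24.
1 November 2017 is a Wednesday, so the first Monday is November 6 and the fourth is November 27.
Daylight saving runs 24 April – 27 November; April 29, 2017 is inside that window, so Bryua Administrative Region is at UTC−01:45.
00:00 Bryua Administrative Region + 1h45m = 01:45 UTC.
1 October 2016 is a Saturday, so the first Friday is October 7.
1 April 2017 is a Saturday, so Fridays fall on 7, 14, 21, 28; the last is April 28.
At the standard offset (UTC+04:00), 01:45 UTC + 4h = 05:45 Wynkir Prefecture standard time.
The standard-time date in Wynkir Prefecture, April 29, 2017, is outside the daylight-saving period (7 October 2016 – 28 April 2017), so Wynkir Prefecture is on standard time, UTC+04:00.
01:45 UTC + 4h = 05:45 Wynkir Prefecture.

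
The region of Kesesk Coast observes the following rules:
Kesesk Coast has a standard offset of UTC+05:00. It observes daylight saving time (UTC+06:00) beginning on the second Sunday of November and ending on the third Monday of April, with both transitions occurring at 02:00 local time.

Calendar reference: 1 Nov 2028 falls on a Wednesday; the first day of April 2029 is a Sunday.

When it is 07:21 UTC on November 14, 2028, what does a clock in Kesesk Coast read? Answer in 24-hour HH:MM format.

13:21

1 November 2028 is a Wednesday, so the first Sunday is November 5 and the second is November 12.
1 April 2029 is a Sunday, so the first Monday is April 2 and the third is April 16.
At the standard offset (UTC+05:00), 07:21 UTC + 5h = 12:21 Kesesk Coast standard time.
The standard-time date in Kesesk Coast, November 14, 2028, falls between 12 November 2028 and 16 April 2029, so daylight saving is in effect and Kesesk Coast is at UTC+06:00.
07:21 UTC + 6h = 13:21 local.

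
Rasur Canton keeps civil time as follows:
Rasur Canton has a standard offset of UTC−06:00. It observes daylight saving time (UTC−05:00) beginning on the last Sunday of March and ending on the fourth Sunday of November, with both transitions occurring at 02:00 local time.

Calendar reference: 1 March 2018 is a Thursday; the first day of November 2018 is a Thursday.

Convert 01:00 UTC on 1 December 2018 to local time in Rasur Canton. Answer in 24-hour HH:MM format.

1 March 2018 is a Thursday, so Sundays fall on 4, 11, 18, 25; the last is March 25.
1 November 2018 is a Thursday, so the first Sunday is November 4 and the fourth is November 25.
At the standard offset (UTC−06:00), 01:00 UTC − 6h = 19:00 Rasur Canton standard time (rolling into the previous day, 30 November 2018).
The standard-time date in Rasur Canton, 30 November 2018, does not fall between 25 March and 25 November, so daylight saving is not in effect and Rasur Canton is at UTC−06:00.
01:00 UTC − 6h = 19:00 local (rolling into the previous day, 30 November 2018).

19:00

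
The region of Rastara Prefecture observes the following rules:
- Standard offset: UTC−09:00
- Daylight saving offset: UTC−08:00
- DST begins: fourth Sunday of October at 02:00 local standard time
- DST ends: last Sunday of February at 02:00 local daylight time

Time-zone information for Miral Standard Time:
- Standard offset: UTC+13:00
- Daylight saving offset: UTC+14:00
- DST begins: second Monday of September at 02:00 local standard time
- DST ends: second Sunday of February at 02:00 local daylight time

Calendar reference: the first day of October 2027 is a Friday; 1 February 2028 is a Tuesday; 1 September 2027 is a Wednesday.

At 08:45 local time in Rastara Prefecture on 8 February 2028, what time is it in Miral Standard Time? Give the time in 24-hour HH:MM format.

06:45

1 October 2027 is a Friday, so the first Sunday is October 3 and the fourth is October 24.
1 February 2028 is a Tuesday, so Sundays fall on 6, 13, 20, 27; the last is February 27.
8 February 2028 lies within the daylight-saving period (24 October 2027 – 27 February 2028), so Rastara Prefecture is on daylight time, UTC−08:00.
08:45 Rastara Prefecture + 8h = 16:45 UTC.
1 September 2027 is a Wednesday, so the first Monday is September 6 and the second is September 13.
1 February 2028 is a Tuesday, so the first Sunday is February 6 and the second is February 13.
At the standard offset (UTC+13:00), 16:45 UTC + 13h = 05:45 Miral Standard Time standard time (rolling into the next day, 9 February 2028).
The standard-time date in Miral Standard Time, 9 February 2028, lies within the daylight-saving period (13 September 2027 – 13 February 2028), so Miral Standard Time is on daylight time, UTC+14:00.
16:45 UTC + 14h = 06:45 Miral Standard Time (rolling into the next day, 9 February 2028).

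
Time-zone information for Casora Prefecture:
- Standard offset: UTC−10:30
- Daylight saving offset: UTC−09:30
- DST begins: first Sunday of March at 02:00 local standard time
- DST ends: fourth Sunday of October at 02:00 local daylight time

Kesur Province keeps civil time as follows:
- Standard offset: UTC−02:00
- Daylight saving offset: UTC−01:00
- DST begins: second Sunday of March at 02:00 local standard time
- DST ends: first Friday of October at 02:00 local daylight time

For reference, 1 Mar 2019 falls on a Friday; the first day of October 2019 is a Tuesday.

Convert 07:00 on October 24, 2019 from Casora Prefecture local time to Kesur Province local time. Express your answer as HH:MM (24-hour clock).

1 March 2019 is a Friday, so the first Sunday is March 3.
1 October 2019 is a Tuesday, so the first Sunday is October 6 and the fourth is October 27.
October 24, 2019 lies within the daylight-saving period (3 March – 27 October), so Casora Prefecture is on daylight time, UTC−09:30.
07:00 Casora Prefecture + 9h30m = 16:30 UTC.
1 March 2019 is a Friday, so the first Sunday is March 3 and the second is March 10.
1 October 2019 is a Tuesday, so the first Friday is October 4.
At the standard offset (UTC−02:00), 16:30 UTC − 2h = 14:30 Kesur Province standard time.
The standard-time date in Kesur Province, October 24, 2019, is outside the daylight-saving period (10 March – 4 October), so Kesur Province is on standard time, UTC−02:00.
16:30 UTC − 2h = 14:30 Kesur Province.

14:30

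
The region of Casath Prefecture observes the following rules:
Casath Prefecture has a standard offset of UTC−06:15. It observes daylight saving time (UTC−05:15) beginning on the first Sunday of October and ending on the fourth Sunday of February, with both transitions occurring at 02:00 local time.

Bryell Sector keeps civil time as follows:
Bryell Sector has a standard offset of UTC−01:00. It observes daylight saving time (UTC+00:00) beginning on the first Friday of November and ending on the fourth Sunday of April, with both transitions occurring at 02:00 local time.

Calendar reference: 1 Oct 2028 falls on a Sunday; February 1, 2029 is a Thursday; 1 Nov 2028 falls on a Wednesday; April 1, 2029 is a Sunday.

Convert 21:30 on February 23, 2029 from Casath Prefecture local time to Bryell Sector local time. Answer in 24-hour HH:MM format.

02:45

1 October 2028 is a Sunday, so the first Sunday is October 1.
1 February 2029 is a Thursday, so the first Sunday is February 4 and the fourth is February 25.
February 23, 2029 lies within the daylight-saving period (1 October 2028 – 25 February 2029), so Casath Prefecture is on daylight time, UTC−05:15.
21:30 Casath Prefecture + 5h15m = 02:45 UTC (rolling into the next day, 24 February 2029).
1 November 2028 is a Wednesday, so the first Friday is November 3.
1 April 2029 is a Sunday, so the first Sunday is April 1 and the fourth is April 22.
At the standard offset (UTC−01:00), 02:45 UTC − 1h = 01:45 Bryell Sector standard time.
The standard-time date in Bryell Sector, February 24, 2029, falls between 3 November 2028 and 22 April 2029, so daylight saving is in effect and Bryell Sector is at UTC+00:00.
02:45 UTC + 0h = 02:45 Bryell Sector.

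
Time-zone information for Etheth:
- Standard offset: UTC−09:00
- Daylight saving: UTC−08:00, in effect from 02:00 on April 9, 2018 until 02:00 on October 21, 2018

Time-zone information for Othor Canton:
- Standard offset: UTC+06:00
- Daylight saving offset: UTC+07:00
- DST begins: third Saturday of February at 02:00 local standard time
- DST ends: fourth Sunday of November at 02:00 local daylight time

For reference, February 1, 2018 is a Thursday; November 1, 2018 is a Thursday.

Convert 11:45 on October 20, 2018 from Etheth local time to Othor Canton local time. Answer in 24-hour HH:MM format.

October 20, 2018 lies within the daylight-saving period (9 April – 21 October), so Etheth is on daylight time, UTC−08:00.
11:45 Etheth + 8h = 19:45 UTC.
1 February 2018 is a Thursday, so the first Saturday is February 3 and the third is February 17.
1 November 2018 is a Thursday, so the first Sunday is November 4 and the fourth is November 25.
At the standard offset (UTC+06:00), 19:45 UTC + 6h = 01:45 Othor Canton standard time (rolling into the next day, 21 October 2018).
Daylight saving runs 17 February – 25 November; the standard-time date in Othor Canton, October 21, 2018, is inside that window, so Othor Canton is at UTC+07:00.
19:45 UTC + 7h = 02:45 Othor Canton (rolling into the next day, 21 October 2018).

02:45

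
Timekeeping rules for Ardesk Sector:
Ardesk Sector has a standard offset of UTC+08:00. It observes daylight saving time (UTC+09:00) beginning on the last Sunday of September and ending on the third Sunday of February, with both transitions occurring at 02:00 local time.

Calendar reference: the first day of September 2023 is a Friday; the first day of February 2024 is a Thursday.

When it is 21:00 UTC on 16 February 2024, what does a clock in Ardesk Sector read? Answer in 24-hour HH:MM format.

06:00

1 September 2023 is a Friday, so Sundays fall on 3, 10, 17, 24; the last is September 24.
1 February 2024 is a Thursday, so the first Sunday is February 4 and the third is February 18.
At the standard offset (UTC+08:00), 21:00 UTC + 8h = 05:00 Ardesk Sector standard time (rolling into the next day, 17 February 2024).
The standard-time date in Ardesk Sector, 17 February 2024, lies within the daylight-saving period (24 September 2023 – 18 February 2024), so Ardesk Sector is on daylight time, UTC+09:00.
21:00 UTC + 9h = 06:00 local (rolling into the next day, 17 February 2024).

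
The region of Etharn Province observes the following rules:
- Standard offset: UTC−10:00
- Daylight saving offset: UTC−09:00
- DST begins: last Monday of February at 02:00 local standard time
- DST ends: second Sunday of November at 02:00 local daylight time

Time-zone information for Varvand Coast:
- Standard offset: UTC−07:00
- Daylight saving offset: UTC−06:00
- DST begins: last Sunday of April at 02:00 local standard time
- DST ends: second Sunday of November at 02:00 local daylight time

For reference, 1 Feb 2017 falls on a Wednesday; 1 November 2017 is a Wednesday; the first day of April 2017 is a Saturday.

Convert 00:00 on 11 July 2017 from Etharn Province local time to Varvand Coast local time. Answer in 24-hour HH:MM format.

1 February 2017 is a Wednesday, so Mondays fall on 6, 13, 20, 27; the last is February 27.
1 November 2017 is a Wednesday, so the first Sunday is November 5 and the second is November 12.
11 July 2017 lies within the daylight-saving period (27 February – 12 November), so Etharn Province is on daylight time, UTC−09:00.
00:00 Etharn Province + 9h = 09:00 UTC.
1 April 2017 is a Saturday, so Sundays fall on 2, 9, 16, 23, 30; the last is April 30.
1 November 2017 is a Wednesday, so the first Sunday is November 5 and the second is November 12.
At the standard offset (UTC−07:00), 09:00 UTC − 7h = 02:00 Varvand Coast standard time.
Daylight saving runs 30 April – 12 November; the standard-time date in Varvand Coast, 11 July 2017, is inside that window, so Varvand Coast is at UTC−06:00.
09:00 UTC − 6h = 03:00 Varvand Coast.

03:00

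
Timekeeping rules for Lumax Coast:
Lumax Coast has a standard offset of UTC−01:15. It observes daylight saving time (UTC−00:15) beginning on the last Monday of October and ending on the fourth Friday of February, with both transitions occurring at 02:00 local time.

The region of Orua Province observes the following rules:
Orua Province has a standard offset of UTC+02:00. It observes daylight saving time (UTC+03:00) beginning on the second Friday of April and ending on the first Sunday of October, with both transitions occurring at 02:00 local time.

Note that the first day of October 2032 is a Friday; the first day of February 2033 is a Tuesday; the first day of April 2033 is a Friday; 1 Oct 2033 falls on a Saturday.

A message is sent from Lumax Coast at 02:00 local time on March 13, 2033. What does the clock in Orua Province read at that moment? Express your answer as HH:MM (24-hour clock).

1 October 2032 is a Friday, so Mondays fall on 4, 11, 18, 25; the last is October 25.
1 February 2033 is a Tuesday, so the first Friday is February 4 and the fourth is February 25.
March 13, 2033 is outside the daylight-saving period (25 October 2032 – 25 February 2033), so Lumax Coast is on standard time, UTC−01:15.
02:00 Lumax Coast + 1h15m = 03:15 UTC.
1 April 2033 is a Friday, so the first Friday is April 1 and the second is April 8.
1 October 2033 is a Saturday, so the first Sunday is October 2.
At the standard offset (UTC+02:00), 03:15 UTC + 2h = 05:15 Orua Province standard time.
The standard-time date in Orua Province, March 13, 2033, is outside the daylight-saving period (8 April – 2 October), so Orua Province is on standard time, UTC+02:00.
03:15 UTC + 2h = 05:15 Orua Province.

05:15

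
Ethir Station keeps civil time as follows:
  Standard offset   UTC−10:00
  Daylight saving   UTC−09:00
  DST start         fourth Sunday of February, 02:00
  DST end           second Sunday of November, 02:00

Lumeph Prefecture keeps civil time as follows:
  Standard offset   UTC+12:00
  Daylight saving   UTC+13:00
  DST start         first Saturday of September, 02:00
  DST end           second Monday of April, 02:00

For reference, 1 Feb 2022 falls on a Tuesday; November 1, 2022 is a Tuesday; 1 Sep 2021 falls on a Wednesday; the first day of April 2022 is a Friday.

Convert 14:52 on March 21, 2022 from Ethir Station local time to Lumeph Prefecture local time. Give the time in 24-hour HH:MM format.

12:52

1 February 2022 is a Tuesday, so the first Sunday is February 6 and the fourth is February 27.
1 November 2022 is a Tuesday, so the first Sunday is November 6 and the second is November 13.
March 21, 2022 falls between 27 February and 13 November, so daylight saving is in effect and Ethir Station is at UTC−09:00.
14:52 Ethir Station + 9h = 23:52 UTC.
1 September 2021 is a Wednesday, so the first Saturday is September 4.
1 April 2022 is a Friday, so the first Monday is April 4 and the second is April 11.
At the standard offset (UTC+12:00), 23:52 UTC + 12h = 11:52 Lumeph Prefecture standard time (rolling into the next day, 22 March 2022).
Daylight saving runs 4 September 2021 – 11 April 2022; the standard-time date in Lumeph Prefecture, March 22, 2022, is inside that window, so Lumeph Prefecture is at UTC+13:00.
23:52 UTC + 13h = 12:52 Lumeph Prefecture (rolling into the next day, 22 March 2022).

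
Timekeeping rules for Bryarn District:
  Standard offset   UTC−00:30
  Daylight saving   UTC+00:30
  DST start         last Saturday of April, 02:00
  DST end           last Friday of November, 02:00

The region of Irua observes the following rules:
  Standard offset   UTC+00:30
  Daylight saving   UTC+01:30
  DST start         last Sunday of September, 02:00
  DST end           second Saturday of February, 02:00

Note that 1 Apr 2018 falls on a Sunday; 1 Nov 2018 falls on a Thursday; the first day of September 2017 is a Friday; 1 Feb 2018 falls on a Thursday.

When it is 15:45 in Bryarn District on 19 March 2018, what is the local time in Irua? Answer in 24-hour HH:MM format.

1 April 2018 is a Sunday, so Saturdays fall on 7, 14, 21, 28; the last is April 28.
1 November 2018 is a Thursday, so Fridays fall on 2, 9, 16, 23, 30; the last is November 30.
Daylight saving runs 28 April – 30 November; 19 March 2018 is outside that window, so Bryarn District is on standard time at UTC−00:30.
15:45 Bryarn District + 0h30m = 16:15 UTC.
1 September 2017 is a Friday, so Sundays fall on 3, 10, 17, 24; the last is September 24.
1 February 2018 is a Thursday, so the first Saturday is February 3 and the second is February 10.
At the standard offset (UTC+00:30), 16:15 UTC + 0h30m = 16:45 Irua standard time.
The standard-time date in Irua, 19 March 2018, does not fall between 24 September 2017 and 10 February 2018, so daylight saving is not in effect and Irua is at UTC+00:30.
16:15 UTC + 0h30m = 16:45 Irua.

16:45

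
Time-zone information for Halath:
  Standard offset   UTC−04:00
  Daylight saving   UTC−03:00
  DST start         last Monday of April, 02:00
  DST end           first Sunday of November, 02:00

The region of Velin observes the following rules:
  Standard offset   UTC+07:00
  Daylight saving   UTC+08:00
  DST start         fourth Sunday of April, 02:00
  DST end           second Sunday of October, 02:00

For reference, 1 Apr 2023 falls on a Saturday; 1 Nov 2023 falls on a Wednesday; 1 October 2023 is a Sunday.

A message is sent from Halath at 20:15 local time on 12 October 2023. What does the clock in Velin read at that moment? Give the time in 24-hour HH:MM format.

1 April 2023 is a Saturday, so Mondays fall on 3, 10, 17, 24; the last is April 24.
1 November 2023 is a Wednesday, so the first Sunday is November 5.
Daylight saving runs 24 April – 5 November; 12 October 2023 is inside that window, so Halath is at UTC−03:00.
20:15 Halath + 3h = 23:15 UTC.
1 April 2023 is a Saturday, so the first Sunday is April 2 and the fourth is April 23.
1 October 2023 is a Sunday, so the first Sunday is October 1 and the second is October 8.
At the standard offset (UTC+07:00), 23:15 UTC + 7h = 06:15 Velin standard time (rolling into the next day, 13 October 2023).
The standard-time date in Velin, 13 October 2023, does not fall between 23 April and 8 October, so daylight saving is not in effect and Velin is at UTC+07:00.
23:15 UTC + 7h = 06:15 Velin (rolling into the next day, 13 October 2023).

06:15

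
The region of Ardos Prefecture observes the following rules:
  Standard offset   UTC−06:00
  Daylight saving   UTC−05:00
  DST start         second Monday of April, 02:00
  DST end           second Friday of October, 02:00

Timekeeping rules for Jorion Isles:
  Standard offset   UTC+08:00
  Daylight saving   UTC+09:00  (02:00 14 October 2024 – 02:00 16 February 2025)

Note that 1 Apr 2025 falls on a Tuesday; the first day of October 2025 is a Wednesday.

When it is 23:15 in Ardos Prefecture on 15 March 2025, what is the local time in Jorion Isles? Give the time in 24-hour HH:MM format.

13:15

1 April 2025 is a Tuesday, so the first Monday is April 7 and the second is April 14.
1 October 2025 is a Wednesday, so the first Friday is October 3 and the second is October 10.
15 March 2025 is outside the daylight-saving period (14 April – 10 October), so Ardos Prefecture is on standard time, UTC−06:00.
23:15 Ardos Prefecture + 6h = 05:15 UTC (rolling into the next day, 16 March 2025).
At the standard offset (UTC+08:00), 05:15 UTC + 8h = 13:15 Jorion Isles standard time.
The standard-time date in Jorion Isles, 16 March 2025, does not fall between 14 October 2024 and 16 February 2025, so daylight saving is not in effect and Jorion Isles is at UTC+08:00.
05:15 UTC + 8h = 13:15 Jorion Isles.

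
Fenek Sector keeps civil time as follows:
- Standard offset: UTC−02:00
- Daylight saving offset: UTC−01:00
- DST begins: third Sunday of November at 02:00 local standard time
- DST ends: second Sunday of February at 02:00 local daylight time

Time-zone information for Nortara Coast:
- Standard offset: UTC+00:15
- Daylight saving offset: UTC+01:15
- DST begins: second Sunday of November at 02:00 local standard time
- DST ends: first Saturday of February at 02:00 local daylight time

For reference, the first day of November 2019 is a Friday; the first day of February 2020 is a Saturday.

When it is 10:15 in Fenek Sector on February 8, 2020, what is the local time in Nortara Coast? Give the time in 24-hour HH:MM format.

11:30

1 November 2019 is a Friday, so the first Sunday is November 3 and the third is November 17.
1 February 2020 is a Saturday, so the first Sunday is February 2 and the second is February 9.
February 8, 2020 lies within the daylight-saving period (17 November 2019 – 9 February 2020), so Fenek Sector is on daylight time, UTC−01:00.
10:15 Fenek Sector + 1h = 11:15 UTC.
1 November 2019 is a Friday, so the first Sunday is November 3 and the second is November 10.
1 February 2020 is a Saturday, so the first Saturday is February 1.
At the standard offset (UTC+00:15), 11:15 UTC + 0h15m = 11:30 Nortara Coast standard time.
Daylight saving runs 10 November 2019 – 1 February 2020; the standard-time date in Nortara Coast, February 8, 2020, is outside that window, so Nortara Coast is on standard time at UTC+00:15.
11:15 UTC + 0h15m = 11:30 Nortara Coast.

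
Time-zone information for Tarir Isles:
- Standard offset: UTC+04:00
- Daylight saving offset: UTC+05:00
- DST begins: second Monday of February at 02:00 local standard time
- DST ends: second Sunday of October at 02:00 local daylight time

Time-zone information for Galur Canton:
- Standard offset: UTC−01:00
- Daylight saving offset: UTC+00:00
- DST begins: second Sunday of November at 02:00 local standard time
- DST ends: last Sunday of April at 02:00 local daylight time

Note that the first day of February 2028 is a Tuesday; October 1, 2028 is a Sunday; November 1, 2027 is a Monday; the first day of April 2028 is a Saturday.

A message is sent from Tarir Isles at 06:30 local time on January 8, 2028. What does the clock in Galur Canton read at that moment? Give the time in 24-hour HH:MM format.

02:30

1 February 2028 is a Tuesday, so the first Monday is February 7 and the second is February 14.
1 October 2028 is a Sunday, so the first Sunday is October 1 and the second is October 8.
January 8, 2028 does not fall between 14 February and 8 October, so daylight saving is not in effect and Tarir Isles is at UTC+04:00.
06:30 Tarir Isles − 4h = 02:30 UTC.
1 November 2027 is a Monday, so the first Sunday is November 7 and the second is November 14.
1 April 2028 is a Saturday, so Sundays fall on 2, 9, 16, 23, 30; the last is April 30.
At the standard offset (UTC−01:00), 02:30 UTC − 1h = 01:30 Galur Canton standard time.
The standard-time date in Galur Canton, January 8, 2028, falls between 14 November 2027 and 30 April 2028, so daylight saving is in effect and Galur Canton is at UTC+00:00.
02:30 UTC + 0h = 02:30 Galur Canton.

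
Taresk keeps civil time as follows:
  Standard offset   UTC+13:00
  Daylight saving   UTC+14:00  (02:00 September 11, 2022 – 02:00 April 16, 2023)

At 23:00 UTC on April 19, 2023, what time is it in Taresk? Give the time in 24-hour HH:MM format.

12:00

At the standard offset (UTC+13:00), 23:00 UTC + 13h = 12:00 Taresk standard time (rolling into the next day, 20 April 2023).
The standard-time date in Taresk, April 20, 2023, does not fall between 11 September 2022 and 16 April 2023, so daylight saving is not in effect and Taresk is at UTC+13:00.
23:00 UTC + 13h = 12:00 local (rolling into the next day, 20 April 2023).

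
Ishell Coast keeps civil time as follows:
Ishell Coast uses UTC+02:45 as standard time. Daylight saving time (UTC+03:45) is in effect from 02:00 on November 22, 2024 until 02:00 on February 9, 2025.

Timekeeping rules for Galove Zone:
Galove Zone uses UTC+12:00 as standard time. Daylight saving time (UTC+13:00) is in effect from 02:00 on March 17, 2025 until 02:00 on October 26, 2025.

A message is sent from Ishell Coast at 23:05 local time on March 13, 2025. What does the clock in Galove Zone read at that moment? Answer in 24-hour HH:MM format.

March 13, 2025 does not fall between 22 November 2024 and 9 February 2025, so daylight saving is not in effect and Ishell Coast is at UTC+02:45.
23:05 Ishell Coast − 2h45m = 20:20 UTC.
At the standard offset (UTC+12:00), 20:20 UTC + 12h = 08:20 Galove Zone standard time (rolling into the next day, 14 March 2025).
The standard-time date in Galove Zone, March 14, 2025, does not fall between 17 March and 26 October, so daylight saving is not in effect and Galove Zone is at UTC+12:00.
20:20 UTC + 12h = 08:20 Galove Zone (rolling into the next day, 14 March 2025).

08:20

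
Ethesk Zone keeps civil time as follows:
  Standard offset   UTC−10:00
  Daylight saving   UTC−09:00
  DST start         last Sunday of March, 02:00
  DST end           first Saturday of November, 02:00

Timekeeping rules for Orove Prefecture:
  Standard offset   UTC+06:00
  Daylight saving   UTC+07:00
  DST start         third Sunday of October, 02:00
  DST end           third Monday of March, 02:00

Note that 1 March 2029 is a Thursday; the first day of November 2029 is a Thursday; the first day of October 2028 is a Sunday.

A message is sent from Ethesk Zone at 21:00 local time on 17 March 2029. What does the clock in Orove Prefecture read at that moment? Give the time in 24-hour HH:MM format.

14:00

1 March 2029 is a Thursday, so Sundays fall on 4, 11, 18, 25; the last is March 25.
1 November 2029 is a Thursday, so the first Saturday is November 3.
Daylight saving runs 25 March – 3 November; 17 March 2029 is outside that window, so Ethesk Zone is on standard time at UTC−10:00.
21:00 Ethesk Zone + 10h = 07:00 UTC (rolling into the next day, 18 March 2029).
1 October 2028 is a Sunday, so the first Sunday is October 1 and the third is October 15.
1 March 2029 is a Thursday, so the first Monday is March 5 and the third is March 19.
At the standard offset (UTC+06:00), 07:00 UTC + 6h = 13:00 Orove Prefecture standard time.
The standard-time date in Orove Prefecture, 18 March 2029, lies within the daylight-saving period (15 October 2028 – 19 March 2029), so Orove Prefecture is on daylight time, UTC+07:00.
07:00 UTC + 7h = 14:00 Orove Prefecture.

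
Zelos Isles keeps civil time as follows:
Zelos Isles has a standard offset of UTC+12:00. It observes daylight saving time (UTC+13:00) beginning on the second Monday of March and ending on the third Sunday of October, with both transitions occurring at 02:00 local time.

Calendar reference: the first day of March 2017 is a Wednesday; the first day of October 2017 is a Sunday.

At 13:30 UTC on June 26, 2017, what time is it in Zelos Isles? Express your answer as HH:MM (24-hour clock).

02:30

1 March 2017 is a Wednesday, so the first Monday is March 6 and the second is March 13.
1 October 2017 is a Sunday, so the first Sunday is October 1 and the third is October 15.
At the standard offset (UTC+12:00), 13:30 UTC + 12h = 01:30 Zelos Isles standard time (rolling into the next day, 27 June 2017).
The standard-time date in Zelos Isles, June 27, 2017, falls between 13 March and 15 October, so daylight saving is in effect and Zelos Isles is at UTC+13:00.
13:30 UTC + 13h = 02:30 local (rolling into the next day, 27 June 2017).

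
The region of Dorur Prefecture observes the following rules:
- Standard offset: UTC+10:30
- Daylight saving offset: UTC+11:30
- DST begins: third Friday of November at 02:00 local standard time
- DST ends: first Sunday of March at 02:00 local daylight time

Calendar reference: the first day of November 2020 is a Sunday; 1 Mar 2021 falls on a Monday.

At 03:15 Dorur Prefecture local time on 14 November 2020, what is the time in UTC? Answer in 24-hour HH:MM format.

16:45

1 November 2020 is a Sunday, so the first Friday is November 6 and the third is November 20.
1 March 2021 is a Monday, so the first Sunday is March 7.
14 November 2020 is outside the daylight-saving period (20 November 2020 – 7 March 2021), so Dorur Prefecture is on standard time, UTC+10:30.
03:15 local − 10h30m = 16:45 UTC (rolling into the previous day, 13 November 2020).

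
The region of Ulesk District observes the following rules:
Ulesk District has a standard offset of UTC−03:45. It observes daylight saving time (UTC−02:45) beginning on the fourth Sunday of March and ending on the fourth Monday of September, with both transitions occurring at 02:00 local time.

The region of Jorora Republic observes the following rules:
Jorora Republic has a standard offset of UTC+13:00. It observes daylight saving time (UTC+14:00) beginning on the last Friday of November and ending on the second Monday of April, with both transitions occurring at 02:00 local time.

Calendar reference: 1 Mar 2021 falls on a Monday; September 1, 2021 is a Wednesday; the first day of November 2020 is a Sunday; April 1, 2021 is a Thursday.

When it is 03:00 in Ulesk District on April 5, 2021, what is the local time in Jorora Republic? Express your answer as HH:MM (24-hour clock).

1 March 2021 is a Monday, so the first Sunday is March 7 and the fourth is March 28.
1 September 2021 is a Wednesday, so the first Monday is September 6 and the fourth is September 27.
April 5, 2021 falls between 28 March and 27 September, so daylight saving is in effect and Ulesk District is at UTC−02:45.
03:00 Ulesk District + 2h45m = 05:45 UTC.
1 November 2020 is a Sunday, so Fridays fall on 6, 13, 20, 27; the last is November 27.
1 April 2021 is a Thursday, so the first Monday is April 5 and the second is April 12.
At the standard offset (UTC+13:00), 05:45 UTC + 13h = 18:45 Jorora Republic standard time.
The standard-time date in Jorora Republic, April 5, 2021, lies within the daylight-saving period (27 November 2020 – 12 April 2021), so Jorora Republic is on daylight time, UTC+14:00.
05:45 UTC + 14h = 19:45 Jorora Republic.

19:45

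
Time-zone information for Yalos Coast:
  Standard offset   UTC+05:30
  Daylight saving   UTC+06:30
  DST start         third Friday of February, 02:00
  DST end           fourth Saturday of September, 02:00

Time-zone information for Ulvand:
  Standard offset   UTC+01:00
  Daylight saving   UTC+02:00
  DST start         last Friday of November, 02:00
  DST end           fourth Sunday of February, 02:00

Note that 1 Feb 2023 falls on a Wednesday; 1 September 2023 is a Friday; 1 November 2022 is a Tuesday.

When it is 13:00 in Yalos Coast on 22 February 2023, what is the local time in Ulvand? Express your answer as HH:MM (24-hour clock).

1 February 2023 is a Wednesday, so the first Friday is February 3 and the third is February 17.
1 September 2023 is a Friday, so the first Saturday is September 2 and the fourth is September 23.
22 February 2023 falls between 17 February and 23 September, so daylight saving is in effect and Yalos Coast is at UTC+06:30.
13:00 Yalos Coast − 6h30m = 06:30 UTC.
1 November 2022 is a Tuesday, so Fridays fall on 4, 11, 18, 25; the last is November 25.
1 February 2023 is a Wednesday, so the first Sunday is February 5 and the fourth is February 26.
At the standard offset (UTC+01:00), 06:30 UTC + 1h = 07:30 Ulvand standard time.
The standard-time date in Ulvand, 22 February 2023, lies within the daylight-saving period (25 November 2022 – 26 February 2023), so Ulvand is on daylight time, UTC+02:00.
06:30 UTC + 2h = 08:30 Ulvand.

08:30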